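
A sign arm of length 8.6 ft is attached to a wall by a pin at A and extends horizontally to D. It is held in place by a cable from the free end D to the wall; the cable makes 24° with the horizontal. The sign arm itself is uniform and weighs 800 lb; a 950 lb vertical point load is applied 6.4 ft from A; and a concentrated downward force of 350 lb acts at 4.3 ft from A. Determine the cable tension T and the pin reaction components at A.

T = 3152 lb, A_x = 2879 lb, A_y = 818.0 lb

ΣM about A: T·sin24°·8.6 − 800·4.3 − 950·6.4 − 350·4.3 = 0 → T = 11025/(8.6·0.406737) = 3151.86 ≈ 3152 lb.
ΣF_x = 0: A_x − T·cos24° = 0 → A_x = 3151.86 × 0.913545 = 2879 lb.
ΣF_y = 0: A_y + T·sin24° − 800 − 950 − 350 = 0 → A_y = 2100 − 3151.86 × 0.406737 = 818.0 lb.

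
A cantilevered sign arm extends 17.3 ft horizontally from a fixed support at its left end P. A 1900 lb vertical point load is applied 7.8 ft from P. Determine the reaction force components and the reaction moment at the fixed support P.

P_x = 0, P_y = 1900 lb, M_P = 14820 lb·ft

ΣF_x = 0: P_x = 0.
ΣF_y = 0: P_y − 1900 = 0 → P_y = 1900 lb.
ΣM about P: M_P − 1900·7.8 = 0 → M_P = 14820 lb·ft.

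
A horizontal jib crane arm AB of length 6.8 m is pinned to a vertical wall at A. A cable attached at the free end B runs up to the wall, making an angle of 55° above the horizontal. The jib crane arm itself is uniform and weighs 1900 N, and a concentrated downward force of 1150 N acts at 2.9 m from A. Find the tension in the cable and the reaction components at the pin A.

T = 1758 N, A_x = 1009 N, A_y = 1610 N

ΣM about A: T·sin55°·6.8 − 1900·3.4 − 1150·2.9 = 0 → T = 9795/(6.8·0.819152) = 1758.45 ≈ 1758 N.
ΣF_x = 0: A_x − T·cos55° = 0 → A_x = 1758.45 × 0.573576 = 1009 N.
ΣF_y = 0: A_y + T·sin55° − 1900 − 1150 = 0 → A_y = 3050 − 1758.45 × 0.819152 = 1610 N.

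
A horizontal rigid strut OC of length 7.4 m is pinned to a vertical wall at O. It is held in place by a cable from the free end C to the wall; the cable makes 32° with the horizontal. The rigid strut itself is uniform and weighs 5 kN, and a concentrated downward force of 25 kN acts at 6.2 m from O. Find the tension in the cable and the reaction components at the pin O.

ΣM about O: T·sin32°·7.4 − 5·3.7 − 25·6.2 = 0 → T = 173.5/(7.4·0.529919) = 44.2444 ≈ 44.24 kN.
ΣF_x = 0: O_x − T·cos32° = 0 → O_x = 44.2444 × 0.848048 = 37.52 kN.
ΣF_y = 0: O_y + T·sin32° − 5 − 25 = 0 → O_y = 30 − 44.2444 × 0.529919 = 6.554 kN.

T = 44.24 kN, O_x = 37.52 kN, O_y = 6.554 kN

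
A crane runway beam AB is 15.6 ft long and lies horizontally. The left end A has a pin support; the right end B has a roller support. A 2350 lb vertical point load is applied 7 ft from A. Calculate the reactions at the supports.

Moments about A: B_y·15.6 − 2350·7 = 0 → B_y = 16450/15.6 = 1054.49 ≈ 1054 lb.
ΣF_y = 0: A_y + 1054.49 − 2350 = 0 → A_y = 1296 lb.
ΣF_x = 0: no horizontal applied forces, so A_x = 0.

A_x = 0, A_y = 1296 lb, B_y = 1054 lb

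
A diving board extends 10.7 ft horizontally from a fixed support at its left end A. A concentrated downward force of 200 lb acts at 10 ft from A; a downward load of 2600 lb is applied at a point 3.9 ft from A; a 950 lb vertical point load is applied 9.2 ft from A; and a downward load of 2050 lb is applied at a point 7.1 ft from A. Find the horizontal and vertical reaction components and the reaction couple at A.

A_x = 0, A_y = 5800 lb, M_A = 35440 lb·ft

ΣF_x = 0: A_x = 0.
ΣF_y = 0: A_y − 200 − 2600 − 950 − 2050 = 0 → A_y = 5800 lb.
ΣM about A: M_A − 200·10 − 2600·3.9 − 950·9.2 − 2050·7.1 = 0 → M_A = 35440 lb·ft.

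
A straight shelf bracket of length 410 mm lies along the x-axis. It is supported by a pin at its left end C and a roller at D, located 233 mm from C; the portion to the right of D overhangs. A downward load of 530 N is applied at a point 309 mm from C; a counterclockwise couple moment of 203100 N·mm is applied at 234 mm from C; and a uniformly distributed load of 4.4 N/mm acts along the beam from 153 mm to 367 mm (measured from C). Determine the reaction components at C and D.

Resultant of the distributed load: 4.4 × 214 = 941.6 N at 260 mm from C.
Taking moments about C: D_y·233 − 530·309 + 203100 − (4.4·214)·260 = 0 → D_y = 205486/233 = 881.914 ≈ 881.9 N.
ΣF_y = 0: C_y + 881.914 − 530 − 4.4·214 = 0 → C_y = 589.7 N.
ΣF_x = 0: no horizontal applied forces, so C_x = 0.

C_x = 0, C_y = 589.7 N, D_y = 881.9 N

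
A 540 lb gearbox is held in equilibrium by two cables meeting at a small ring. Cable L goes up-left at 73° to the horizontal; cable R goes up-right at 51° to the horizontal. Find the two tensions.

T_L = 409.9 lb, T_R = 190.4 lb

ΣF_x = 0: −T_L·cos73° + T_R·cos51° = 0 → T_R = 0.464583·T_L.
ΣF_y = 0: T_L·sin73° + T_R·sin51° = 540.
Substitute: T_L·(0.956305 + 0.464583·0.777146) = 540 → T_L = 409.913 ≈ 409.9 lb.
Then T_R = 0.464583 × 409.913 = 190.4 lb.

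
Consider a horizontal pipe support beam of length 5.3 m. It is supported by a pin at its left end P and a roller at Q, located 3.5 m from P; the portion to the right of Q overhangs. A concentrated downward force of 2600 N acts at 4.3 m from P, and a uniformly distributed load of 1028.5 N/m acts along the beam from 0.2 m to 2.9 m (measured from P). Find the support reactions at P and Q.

P_x = 0, P_y = 952.9 N, Q_y = 4424 N

Resultant of the distributed load: 1028.5 × 2.7 = 2776.95 N at 1.55 m from P.
Moments about P: Q_y·3.5 − 2600·4.3 − (1028.5·2.7)·1.55 = 0 → Q_y = 15484.2725/3.5 = 4424.08 ≈ 4424 N.
ΣF_y = 0: P_y + 4424.08 − 2600 − 1028.5·2.7 = 0 → P_y = 952.9 N.
ΣF_x = 0: no horizontal applied forces, so P_x = 0.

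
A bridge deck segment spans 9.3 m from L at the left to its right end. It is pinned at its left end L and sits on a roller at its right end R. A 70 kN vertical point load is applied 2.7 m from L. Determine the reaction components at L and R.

L_x = 0, L_y = 49.68 kN, R_y = 20.32 kN

ΣM about L: R_y·9.3 − 70·2.7 = 0 → R_y = 189/9.3 = 20.3226 ≈ 20.32 kN.
ΣF_y = 0: L_y + 20.3226 − 70 = 0 → L_y = 49.68 kN.
ΣF_x = 0: no horizontal applied forces, so L_x = 0.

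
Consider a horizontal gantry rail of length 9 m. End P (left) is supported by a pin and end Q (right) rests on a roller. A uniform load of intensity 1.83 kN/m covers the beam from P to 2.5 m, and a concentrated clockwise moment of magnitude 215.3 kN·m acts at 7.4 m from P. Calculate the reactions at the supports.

Resultant of the distributed load: 1.83 × 2.5 = 4.575 kN at 1.25 m from P.
ΣM about P: Q_y·9 − (1.83·2.5)·1.25 − 215.3 = 0 → Q_y = 221.01875/9 = 24.5576 ≈ 24.56 kN.
ΣF_y = 0: P_y + 24.5576 − 1.83·2.5 = 0 → P_y = -19.98 kN.
ΣF_x = 0: no horizontal applied forces, so P_x = 0.

P_x = 0, P_y = -19.98 kN, Q_y = 24.56 kN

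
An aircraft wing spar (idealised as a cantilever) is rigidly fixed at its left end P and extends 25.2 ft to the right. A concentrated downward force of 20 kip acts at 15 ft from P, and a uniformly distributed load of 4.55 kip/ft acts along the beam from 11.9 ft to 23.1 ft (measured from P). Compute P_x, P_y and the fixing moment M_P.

Resultant of the distributed load: 4.55 × 11.2 = 50.96 kip at 17.5 ft from P.
ΣF_x = 0: P_x = 0.
ΣF_y = 0: P_y − 20 − 4.55·11.2 = 0 → P_y = 70.96 kip.
ΣM about P: M_P − 20·15 − (4.55·11.2)·17.5 = 0 → M_P = 1192 kip·ft.

P_x = 0, P_y = 70.96 kip, M_P = 1192 kip·ft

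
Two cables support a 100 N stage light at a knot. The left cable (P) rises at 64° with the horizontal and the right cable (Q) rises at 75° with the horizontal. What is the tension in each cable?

T_P = 39.45 N, T_Q = 66.82 N

ΣF_x = 0: −T_P·cos64° + T_Q·cos75° = 0 → T_Q = 1.69374·T_P.
ΣF_y = 0: T_P·sin64° + T_Q·sin75° = 100.
Substitute: T_P·(0.898794 + 1.69374·0.965926) = 100 → T_P = 39.4505 ≈ 39.45 N.
Then T_Q = 1.69374 × 39.4505 = 66.82 N.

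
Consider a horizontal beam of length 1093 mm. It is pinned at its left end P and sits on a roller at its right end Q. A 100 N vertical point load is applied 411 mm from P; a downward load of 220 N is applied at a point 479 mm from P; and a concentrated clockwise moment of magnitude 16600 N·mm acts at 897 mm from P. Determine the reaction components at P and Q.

P_x = 0, P_y = 170.8 N, Q_y = 149.2 N

Taking moments about P: Q_y·1093 − 100·411 − 220·479 − 16600 = 0 → Q_y = 163080/1093 = 149.204 ≈ 149.2 N.
ΣF_y = 0: P_y + 149.204 − 100 − 220 = 0 → P_y = 170.8 N.
ΣF_x = 0: no horizontal applied forces, so P_x = 0.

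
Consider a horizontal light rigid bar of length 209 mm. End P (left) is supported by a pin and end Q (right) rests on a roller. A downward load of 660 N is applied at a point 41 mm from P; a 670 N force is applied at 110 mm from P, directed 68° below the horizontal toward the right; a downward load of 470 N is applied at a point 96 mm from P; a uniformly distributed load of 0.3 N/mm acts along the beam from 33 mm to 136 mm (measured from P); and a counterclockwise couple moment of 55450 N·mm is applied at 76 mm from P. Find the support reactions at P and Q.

Resultant of the distributed load: 0.3 × 103 = 30.9 N at 84.5 mm from P.
Moments about P: Q_y·209 − 660·41 − 670·sin68°·110 − 470·96 − (0.3·103)·84.5 + 55450 = 0 → Q_y = 87674.5/209 = 419.495 ≈ 419.5 N.
ΣF_y = 0: P_y + 419.495 − 660 − 670·sin68° − 470 − 0.3·103 = 0 → P_y = 1363 N.
ΣF_x = 0: P_x + 670·cos68° = 0 → P_x = -251.0 N.

P_x = -251.0 N, P_y = 1363 N, Q_y = 419.5 N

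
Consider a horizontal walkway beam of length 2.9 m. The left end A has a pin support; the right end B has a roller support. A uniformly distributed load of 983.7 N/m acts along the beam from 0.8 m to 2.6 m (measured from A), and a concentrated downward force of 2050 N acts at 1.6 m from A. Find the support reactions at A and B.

A_x = 0, A_y = 1652 N, B_y = 2169 N

Resultant of the distributed load: 983.7 × 1.8 = 1770.66 N at 1.7 m from A.
Moments about A: B_y·2.9 − (983.7·1.8)·1.7 − 2050·1.6 = 0 → B_y = 6290.122/2.9 = 2169.01 ≈ 2169 N.
ΣF_y = 0: A_y + 2169.01 − 983.7·1.8 − 2050 = 0 → A_y = 1652 N.
ΣF_x = 0: no horizontal applied forces, so A_x = 0.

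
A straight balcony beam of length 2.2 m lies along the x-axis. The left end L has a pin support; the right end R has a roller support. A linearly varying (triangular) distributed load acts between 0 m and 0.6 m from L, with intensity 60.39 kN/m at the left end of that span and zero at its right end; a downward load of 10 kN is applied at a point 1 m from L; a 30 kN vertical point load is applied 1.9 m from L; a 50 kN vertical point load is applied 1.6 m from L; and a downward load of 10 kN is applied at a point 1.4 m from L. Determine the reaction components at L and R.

Resultant of the triangular load: ½ × 60.39 × 0.6 = 18.117 kN, acting at 0.2 m from L (one-third of the span from the peak).
Taking moments about L: R_y·2.2 − (½·60.39·0.6)·0.2 − 10·1 − 30·1.9 − 50·1.6 − 10·1.4 = 0 → R_y = 164.6234/2.2 = 74.8288 ≈ 74.83 kN.
ΣF_y = 0: L_y + 74.8288 − ½·60.39·0.6 − 10 − 30 − 50 − 10 = 0 → L_y = 43.29 kN.
ΣF_x = 0: no horizontal applied forces, so L_x = 0.

L_x = 0, L_y = 43.29 kN, R_y = 74.83 kN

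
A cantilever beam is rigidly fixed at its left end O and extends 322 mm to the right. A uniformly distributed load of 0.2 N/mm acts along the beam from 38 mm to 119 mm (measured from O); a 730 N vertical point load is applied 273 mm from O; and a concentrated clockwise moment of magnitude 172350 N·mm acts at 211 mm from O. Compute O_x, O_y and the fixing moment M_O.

O_x = 0, O_y = 746.2 N, M_O = 372900 N·mm

Resultant of the distributed load: 0.2 × 81 = 16.2 N at 78.5 mm from O.
ΣF_x = 0: O_x = 0.
ΣF_y = 0: O_y − 0.2·81 − 730 = 0 → O_y = 746.2 N.
ΣM about O: M_O − (0.2·81)·78.5 − 730·273 − 172350 = 0 → M_O = 372900 N·mm.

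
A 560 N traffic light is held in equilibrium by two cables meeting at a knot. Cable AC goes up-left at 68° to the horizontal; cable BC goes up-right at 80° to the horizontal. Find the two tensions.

T_AC = 183.5 N, T_BC = 395.9 N

ΣF_x = 0: −T_AC·cos68° + T_BC·cos80° = 0 → T_BC = 2.15727·T_AC.
ΣF_y = 0: T_AC·sin68° + T_BC·sin80° = 560.
Substitute: T_AC·(0.927184 + 2.15727·0.984808) = 560 → T_AC = 183.505 ≈ 183.5 N.
Then T_BC = 2.15727 × 183.505 = 395.9 N.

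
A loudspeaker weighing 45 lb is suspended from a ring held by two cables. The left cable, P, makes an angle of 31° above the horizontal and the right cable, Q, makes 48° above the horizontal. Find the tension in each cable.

T_P = 30.67 lb, T_Q = 39.29 lb

ΣF_x = 0: −T_P·cos31° + T_Q·cos48° = 0 → T_Q = 1.28102·T_P.
ΣF_y = 0: T_P·sin31° + T_Q·sin48° = 45.
Substitute: T_P·(0.515038 + 1.28102·0.743145) = 45 → T_P = 30.6744 ≈ 30.67 lb.
Then T_Q = 1.28102 × 30.6744 = 39.29 lb.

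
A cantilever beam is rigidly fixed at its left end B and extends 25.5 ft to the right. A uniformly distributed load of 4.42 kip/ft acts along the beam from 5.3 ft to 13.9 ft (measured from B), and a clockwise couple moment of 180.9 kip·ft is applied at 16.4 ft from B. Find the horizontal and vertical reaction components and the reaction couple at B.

Resultant of the distributed load: 4.42 × 8.6 = 38.012 kip at 9.6 ft from B.
ΣF_x = 0: B_x = 0.
ΣF_y = 0: B_y − 4.42·8.6 = 0 → B_y = 38.01 kip.
ΣM about B: M_B − (4.42·8.6)·9.6 − 180.9 = 0 → M_B = 545.8 kip·ft.

B_x = 0, B_y = 38.01 kip, M_B = 545.8 kip·ft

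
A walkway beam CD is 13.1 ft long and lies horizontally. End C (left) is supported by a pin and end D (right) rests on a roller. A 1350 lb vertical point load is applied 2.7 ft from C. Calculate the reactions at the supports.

C_x = 0, C_y = 1072 lb, D_y = 278.2 lb

Taking moments about C: D_y·13.1 − 1350·2.7 = 0 → D_y = 3645/13.1 = 278.244 ≈ 278.2 lb.
ΣF_y = 0: C_y + 278.244 − 1350 = 0 → C_y = 1072 lb.
ΣF_x = 0: no horizontal applied forces, so C_x = 0.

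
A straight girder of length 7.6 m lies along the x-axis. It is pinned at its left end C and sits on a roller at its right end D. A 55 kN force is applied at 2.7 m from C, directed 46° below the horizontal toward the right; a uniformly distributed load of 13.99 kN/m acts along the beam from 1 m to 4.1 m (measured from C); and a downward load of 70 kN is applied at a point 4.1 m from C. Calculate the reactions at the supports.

C_x = -38.21 kN, C_y = 86.56 kN, D_y = 66.37 kN

Resultant of the distributed load: 13.99 × 3.1 = 43.369 kN at 2.55 m from C.
Moments about C: D_y·7.6 − 55·sin46°·2.7 − (13.99·3.1)·2.55 − 70·4.1 = 0 → D_y = 504.413/7.6 = 66.3701 ≈ 66.37 kN.
ΣF_y = 0: C_y + 66.3701 − 55·sin46° − 13.99·3.1 − 70 = 0 → C_y = 86.56 kN.
ΣF_x = 0: C_x + 55·cos46° = 0 → C_x = -38.21 kN.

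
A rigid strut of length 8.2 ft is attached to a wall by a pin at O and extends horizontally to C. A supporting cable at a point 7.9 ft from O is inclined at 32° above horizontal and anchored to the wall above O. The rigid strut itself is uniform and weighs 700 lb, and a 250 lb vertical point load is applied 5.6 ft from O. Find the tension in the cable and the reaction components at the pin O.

ΣM about O: T·sin32°·7.9 − 700·4.1 − 250·5.6 = 0 → T = 4270/(7.9·0.529919) = 1019.98 ≈ 1020 lb.
ΣF_x = 0: O_x − T·cos32° = 0 → O_x = 1019.98 × 0.848048 = 865.0 lb.
ΣF_y = 0: O_y + T·sin32° − 700 − 250 = 0 → O_y = 950 − 1019.98 × 0.529919 = 409.5 lb.

T = 1020 lb, O_x = 865.0 lb, O_y = 409.5 lb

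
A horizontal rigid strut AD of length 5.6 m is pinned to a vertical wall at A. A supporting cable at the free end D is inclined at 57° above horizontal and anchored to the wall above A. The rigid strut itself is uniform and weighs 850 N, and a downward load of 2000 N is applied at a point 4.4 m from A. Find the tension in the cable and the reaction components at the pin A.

ΣM about A: T·sin57°·5.6 − 850·2.8 − 2000·4.4 = 0 → T = 11180/(5.6·0.838671) = 2380.47 ≈ 2380 N.
ΣF_x = 0: A_x − T·cos57° = 0 → A_x = 2380.47 × 0.544639 = 1296 N.
ΣF_y = 0: A_y + T·sin57° − 850 − 2000 = 0 → A_y = 2850 − 2380.47 × 0.838671 = 853.6 N.

T = 2380 N, A_x = 1296 N, A_y = 853.6 N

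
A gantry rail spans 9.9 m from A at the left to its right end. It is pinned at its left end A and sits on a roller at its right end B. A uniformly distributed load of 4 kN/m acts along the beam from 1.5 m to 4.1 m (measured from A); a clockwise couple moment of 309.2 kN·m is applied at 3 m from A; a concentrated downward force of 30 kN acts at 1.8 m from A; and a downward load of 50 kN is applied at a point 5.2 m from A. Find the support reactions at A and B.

Resultant of the distributed load: 4 × 2.6 = 10.4 kN at 2.8 m from A.
ΣM about A: B_y·9.9 − (4·2.6)·2.8 − 309.2 − 30·1.8 − 50·5.2 = 0 → B_y = 652.32/9.9 = 65.8909 ≈ 65.89 kN.
ΣF_y = 0: A_y + 65.8909 − 4·2.6 − 30 − 50 = 0 → A_y = 24.51 kN.
ΣF_x = 0: no horizontal applied forces, so A_x = 0.

A_x = 0, A_y = 24.51 kN, B_y = 65.89 kN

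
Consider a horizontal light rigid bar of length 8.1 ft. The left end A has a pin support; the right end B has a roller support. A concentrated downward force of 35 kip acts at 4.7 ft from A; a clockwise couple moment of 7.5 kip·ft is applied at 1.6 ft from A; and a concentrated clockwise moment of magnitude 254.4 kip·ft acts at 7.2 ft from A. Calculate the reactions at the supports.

Taking moments about A: B_y·8.1 − 35·4.7 − 7.5 − 254.4 = 0 → B_y = 426.4/8.1 = 52.642 ≈ 52.64 kip.
ΣF_y = 0: A_y + 52.642 − 35 = 0 → A_y = -17.64 kip.
ΣF_x = 0: no horizontal applied forces, so A_x = 0.

A_x = 0, A_y = -17.64 kip, B_y = 52.64 kip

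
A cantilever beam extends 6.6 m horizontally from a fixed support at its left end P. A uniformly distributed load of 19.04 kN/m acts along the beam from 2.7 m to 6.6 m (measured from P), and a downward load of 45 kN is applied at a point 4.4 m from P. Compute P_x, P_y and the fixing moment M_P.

Resultant of the distributed load: 19.04 × 3.9 = 74.256 kN at 4.65 m from P.
ΣF_x = 0: P_x = 0.
ΣF_y = 0: P_y − 19.04·3.9 − 45 = 0 → P_y = 119.3 kN.
ΣM about P: M_P − (19.04·3.9)·4.65 − 45·4.4 = 0 → M_P = 543.3 kN·m.

P_x = 0, P_y = 119.3 kN, M_P = 543.3 kN·m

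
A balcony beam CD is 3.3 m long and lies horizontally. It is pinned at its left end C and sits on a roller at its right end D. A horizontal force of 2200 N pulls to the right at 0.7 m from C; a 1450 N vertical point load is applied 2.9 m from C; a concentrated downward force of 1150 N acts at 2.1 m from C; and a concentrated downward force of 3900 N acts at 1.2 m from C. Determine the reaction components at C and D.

C_x = -2200 N, C_y = 3076 N, D_y = 3424 N

Taking moments about C: D_y·3.3 − 1450·2.9 − 1150·2.1 − 3900·1.2 = 0 → D_y = 11300/3.3 = 3424.24 ≈ 3424 N.
ΣF_y = 0: C_y + 3424.24 − 1450 − 1150 − 3900 = 0 → C_y = 3076 N.
ΣF_x = 0: C_x + 2200 = 0 → C_x = -2200 N.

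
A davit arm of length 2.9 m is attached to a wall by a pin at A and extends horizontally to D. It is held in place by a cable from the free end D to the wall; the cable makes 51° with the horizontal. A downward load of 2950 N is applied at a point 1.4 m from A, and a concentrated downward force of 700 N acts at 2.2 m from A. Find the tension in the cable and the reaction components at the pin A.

T = 2516 N, A_x = 1583 N, A_y = 1695 N

ΣM about A: T·sin51°·2.9 − 2950·1.4 − 700·2.2 = 0 → T = 5670/(2.9·0.777146) = 2515.84 ≈ 2516 N.
ΣF_x = 0: A_x − T·cos51° = 0 → A_x = 2515.84 × 0.62932 = 1583 N.
ΣF_y = 0: A_y + T·sin51° − 2950 − 700 = 0 → A_y = 3650 − 2515.84 × 0.777146 = 1695 N.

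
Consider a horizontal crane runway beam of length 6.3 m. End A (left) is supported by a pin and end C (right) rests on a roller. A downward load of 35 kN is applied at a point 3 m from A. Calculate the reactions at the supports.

ΣM about A: C_y·6.3 − 35·3 = 0 → C_y = 105/6.3 = 16.6667 ≈ 16.67 kN.
ΣF_y = 0: A_y + 16.6667 − 35 = 0 → A_y = 18.33 kN.
ΣF_x = 0: no horizontal applied forces, so A_x = 0.

A_x = 0, A_y = 18.33 kN, C_y = 16.67 kN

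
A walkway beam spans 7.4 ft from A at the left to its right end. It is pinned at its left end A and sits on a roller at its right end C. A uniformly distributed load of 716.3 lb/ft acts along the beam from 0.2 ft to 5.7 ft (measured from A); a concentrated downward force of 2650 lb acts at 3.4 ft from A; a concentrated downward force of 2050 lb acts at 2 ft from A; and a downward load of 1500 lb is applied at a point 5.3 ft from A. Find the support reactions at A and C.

A_x = 0, A_y = 5723 lb, C_y = 4416 lb

Resultant of the distributed load: 716.3 × 5.5 = 3939.65 lb at 2.95 ft from A.
Moments about A: C_y·7.4 − (716.3·5.5)·2.95 − 2650·3.4 − 2050·2 − 1500·5.3 = 0 → C_y = 32681.9675/7.4 = 4416.48 ≈ 4416 lb.
ΣF_y = 0: A_y + 4416.48 − 716.3·5.5 − 2650 − 2050 − 1500 = 0 → A_y = 5723 lb.
ΣF_x = 0: no horizontal applied forces, so A_x = 0.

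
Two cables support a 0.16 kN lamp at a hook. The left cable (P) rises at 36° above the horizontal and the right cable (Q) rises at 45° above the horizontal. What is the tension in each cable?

ΣF_x = 0: −T_P·cos36° + T_Q·cos45° = 0 → T_Q = 1.14412·T_P.
ΣF_y = 0: T_P·sin36° + T_Q·sin45° = 0.16.
Substitute: T_P·(0.587785 + 1.14412·0.707107) = 0.16 → T_P = 0.114548 ≈ 0.1145 kN.
Then T_Q = 1.14412 × 0.114548 = 0.1311 kN.

T_P = 0.1145 kN, T_Q = 0.1311 kN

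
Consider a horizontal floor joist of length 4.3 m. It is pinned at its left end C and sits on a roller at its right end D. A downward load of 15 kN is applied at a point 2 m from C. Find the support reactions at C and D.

Moments about C: D_y·4.3 − 15·2 = 0 → D_y = 30/4.3 = 6.97674 ≈ 6.977 kN.
ΣF_y = 0: C_y + 6.97674 − 15 = 0 → C_y = 8.023 kN.
ΣF_x = 0: no horizontal applied forces, so C_x = 0.

C_x = 0, C_y = 8.023 kN, D_y = 6.977 kN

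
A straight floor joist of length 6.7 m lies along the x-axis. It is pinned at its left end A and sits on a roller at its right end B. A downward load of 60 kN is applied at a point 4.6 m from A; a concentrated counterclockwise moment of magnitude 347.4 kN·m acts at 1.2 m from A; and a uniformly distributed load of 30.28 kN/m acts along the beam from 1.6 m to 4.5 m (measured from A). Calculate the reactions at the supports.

Resultant of the distributed load: 30.28 × 2.9 = 87.812 kN at 3.05 m from A.
Taking moments about A: B_y·6.7 − 60·4.6 + 347.4 − (30.28·2.9)·3.05 = 0 → B_y = 196.4266/6.7 = 29.3174 ≈ 29.32 kN.
ΣF_y = 0: A_y + 29.3174 − 60 − 30.28·2.9 = 0 → A_y = 118.5 kN.
ΣF_x = 0: no horizontal applied forces, so A_x = 0.

A_x = 0, A_y = 118.5 kN, B_y = 29.32 kN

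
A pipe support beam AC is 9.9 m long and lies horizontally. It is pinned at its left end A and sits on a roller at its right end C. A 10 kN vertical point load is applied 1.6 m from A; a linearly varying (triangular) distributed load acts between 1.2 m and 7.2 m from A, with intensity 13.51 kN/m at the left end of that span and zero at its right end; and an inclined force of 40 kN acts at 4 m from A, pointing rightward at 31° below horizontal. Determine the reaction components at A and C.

Resultant of the triangular load: ½ × 13.51 × 6 = 40.53 kN, acting at 3.2 m from A (one-third of the span from the peak).
Moments about A: C_y·9.9 − 10·1.6 − (½·13.51·6)·3.2 − 40·sin31°·4 = 0 → C_y = 228.102/9.9 = 23.0406 ≈ 23.04 kN.
ΣF_y = 0: A_y + 23.0406 − 10 − ½·13.51·6 − 40·sin31° = 0 → A_y = 48.09 kN.
ΣF_x = 0: A_x + 40·cos31° = 0 → A_x = -34.29 kN.

A_x = -34.29 kN, A_y = 48.09 kN, C_y = 23.04 kN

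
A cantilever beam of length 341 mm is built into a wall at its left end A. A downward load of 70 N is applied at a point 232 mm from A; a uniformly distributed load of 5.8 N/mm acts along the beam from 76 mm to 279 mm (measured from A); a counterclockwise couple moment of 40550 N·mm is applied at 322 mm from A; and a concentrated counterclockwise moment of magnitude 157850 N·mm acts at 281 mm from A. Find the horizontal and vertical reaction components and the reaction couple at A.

Resultant of the distributed load: 5.8 × 203 = 1177.4 N at 177.5 mm from A.
ΣF_x = 0: A_x = 0.
ΣF_y = 0: A_y − 70 − 5.8·203 = 0 → A_y = 1247 N.
ΣM about A: M_A − 70·232 − (5.8·203)·177.5 + 40550 + 157850 = 0 → M_A = 26830 N·mm.

A_x = 0, A_y = 1247 N, M_A = 26830 N·mm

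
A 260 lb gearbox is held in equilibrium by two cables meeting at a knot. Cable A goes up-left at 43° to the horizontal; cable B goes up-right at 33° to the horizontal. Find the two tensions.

ΣF_x = 0: −T_A·cos43° + T_B·cos33° = 0 → T_B = 0.872039·T_A.
ΣF_y = 0: T_A·sin43° + T_B·sin33° = 260.
Substitute: T_A·(0.681998 + 0.872039·0.544639) = 260 → T_A = 224.73 ≈ 224.7 lb.
Then T_B = 0.872039 × 224.73 = 196.0 lb.

T_A = 224.7 lb, T_B = 196.0 lb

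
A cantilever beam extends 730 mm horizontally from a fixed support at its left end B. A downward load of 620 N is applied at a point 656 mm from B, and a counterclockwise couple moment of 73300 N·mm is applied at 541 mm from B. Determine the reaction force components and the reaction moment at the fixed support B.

B_x = 0, B_y = 620.0 N, M_B = 333400 N·mm

ΣF_x = 0: B_x = 0.
ΣF_y = 0: B_y − 620 = 0 → B_y = 620.0 N.
ΣM about B: M_B − 620·656 + 73300 = 0 → M_B = 333400 N·mm.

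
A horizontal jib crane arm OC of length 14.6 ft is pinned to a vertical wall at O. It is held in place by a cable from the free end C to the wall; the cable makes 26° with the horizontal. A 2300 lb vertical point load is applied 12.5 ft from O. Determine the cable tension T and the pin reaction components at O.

ΣM about O: T·sin26°·14.6 − 2300·12.5 = 0 → T = 28750/(14.6·0.438371) = 4492.04 ≈ 4492 lb.
ΣF_x = 0: O_x − T·cos26° = 0 → O_x = 4492.04 × 0.898794 = 4037 lb.
ΣF_y = 0: O_y + T·sin26° − 2300 = 0 → O_y = 2300 − 4492.04 × 0.438371 = 330.8 lb.

T = 4492 lb, O_x = 4037 lb, O_y = 330.8 lb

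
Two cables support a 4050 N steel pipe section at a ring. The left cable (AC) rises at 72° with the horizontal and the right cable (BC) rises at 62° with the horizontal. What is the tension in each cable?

ΣF_x = 0: −T_AC·cos72° + T_BC·cos62° = 0 → T_BC = 0.658223·T_AC.
ΣF_y = 0: T_AC·sin72° + T_BC·sin62° = 4050.
Substitute: T_AC·(0.951057 + 0.658223·0.882948) = 4050 → T_AC = 2643.2 ≈ 2643 N.
Then T_BC = 0.658223 × 2643.2 = 1740 N.

T_AC = 2643 N, T_BC = 1740 N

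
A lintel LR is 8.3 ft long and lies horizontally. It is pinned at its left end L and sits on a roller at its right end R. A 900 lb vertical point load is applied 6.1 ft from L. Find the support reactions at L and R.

L_x = 0, L_y = 238.6 lb, R_y = 661.4 lb

ΣM about L: R_y·8.3 − 900·6.1 = 0 → R_y = 5490/8.3 = 661.446 ≈ 661.4 lb.
ΣF_y = 0: L_y + 661.446 − 900 = 0 → L_y = 238.6 lb.
ΣF_x = 0: no horizontal applied forces, so L_x = 0.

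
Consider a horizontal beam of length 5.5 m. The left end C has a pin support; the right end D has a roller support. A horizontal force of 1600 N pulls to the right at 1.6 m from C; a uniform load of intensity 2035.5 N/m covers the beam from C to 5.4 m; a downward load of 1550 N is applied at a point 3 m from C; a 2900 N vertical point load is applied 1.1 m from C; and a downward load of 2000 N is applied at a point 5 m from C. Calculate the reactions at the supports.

C_x = -1600 N, C_y = 8802 N, D_y = 8640 N

Resultant of the distributed load: 2035.5 × 5.4 = 10991.7 N at 2.7 m from C.
ΣM about C: D_y·5.5 − (2035.5·5.4)·2.7 − 1550·3 − 2900·1.1 − 2000·5 = 0 → D_y = 47517.59/5.5 = 8639.56 ≈ 8640 N.
ΣF_y = 0: C_y + 8639.56 − 2035.5·5.4 − 1550 − 2900 − 2000 = 0 → C_y = 8802 N.
ΣF_x = 0: C_x + 1600 = 0 → C_x = -1600 N.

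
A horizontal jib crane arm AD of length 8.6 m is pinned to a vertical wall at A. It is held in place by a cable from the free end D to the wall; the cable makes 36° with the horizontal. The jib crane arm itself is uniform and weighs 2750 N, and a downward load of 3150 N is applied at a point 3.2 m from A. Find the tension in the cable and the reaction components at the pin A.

ΣM about A: T·sin36°·8.6 − 2750·4.3 − 3150·3.2 = 0 → T = 21905/(8.6·0.587785) = 4333.38 ≈ 4333 N.
ΣF_x = 0: A_x − T·cos36° = 0 → A_x = 4333.38 × 0.809017 = 3506 N.
ΣF_y = 0: A_y + T·sin36° − 2750 − 3150 = 0 → A_y = 5900 − 4333.38 × 0.587785 = 3353 N.

T = 4333 N, A_x = 3506 N, A_y = 3353 N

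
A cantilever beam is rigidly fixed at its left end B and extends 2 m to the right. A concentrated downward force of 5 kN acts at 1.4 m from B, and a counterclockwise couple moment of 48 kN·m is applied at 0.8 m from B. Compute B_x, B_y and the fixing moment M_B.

B_x = 0, B_y = 5.000 kN, M_B = -41.00 kN·m

ΣF_x = 0: B_x = 0.
ΣF_y = 0: B_y − 5 = 0 → B_y = 5.000 kN.
ΣM about B: M_B − 5·1.4 + 48 = 0 → M_B = -41.00 kN·m.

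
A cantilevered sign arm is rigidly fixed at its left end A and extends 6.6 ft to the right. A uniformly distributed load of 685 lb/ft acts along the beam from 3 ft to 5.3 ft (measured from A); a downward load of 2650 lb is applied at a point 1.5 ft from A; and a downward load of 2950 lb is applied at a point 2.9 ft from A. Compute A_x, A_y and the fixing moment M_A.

A_x = 0, A_y = 7176 lb, M_A = 19070 lb·ft

Resultant of the distributed load: 685 × 2.3 = 1575.5 lb at 4.15 ft from A.
ΣF_x = 0: A_x = 0.
ΣF_y = 0: A_y − 685·2.3 − 2650 − 2950 = 0 → A_y = 7176 lb.
ΣM about A: M_A − (685·2.3)·4.15 − 2650·1.5 − 2950·2.9 = 0 → M_A = 19070 lb·ft.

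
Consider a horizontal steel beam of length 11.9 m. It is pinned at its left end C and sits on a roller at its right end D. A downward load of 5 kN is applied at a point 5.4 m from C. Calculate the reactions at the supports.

Moments about C: D_y·11.9 − 5·5.4 = 0 → D_y = 27/11.9 = 2.26891 ≈ 2.269 kN.
ΣF_y = 0: C_y + 2.26891 − 5 = 0 → C_y = 2.731 kN.
ΣF_x = 0: no horizontal applied forces, so C_x = 0.

C_x = 0, C_y = 2.731 kN, D_y = 2.269 kN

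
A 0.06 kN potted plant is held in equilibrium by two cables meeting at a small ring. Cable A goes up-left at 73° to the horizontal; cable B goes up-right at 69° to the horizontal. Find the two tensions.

T_A = 0.03493 kN, T_B = 0.02849 kN

ΣF_x = 0: −T_A·cos73° + T_B·cos69° = 0 → T_B = 0.815842·T_A.
ΣF_y = 0: T_A·sin73° + T_B·sin69° = 0.06.
Substitute: T_A·(0.956305 + 0.815842·0.93358) = 0.06 → T_A = 0.0349252 ≈ 0.03493 kN.
Then T_B = 0.815842 × 0.0349252 = 0.02849 kN.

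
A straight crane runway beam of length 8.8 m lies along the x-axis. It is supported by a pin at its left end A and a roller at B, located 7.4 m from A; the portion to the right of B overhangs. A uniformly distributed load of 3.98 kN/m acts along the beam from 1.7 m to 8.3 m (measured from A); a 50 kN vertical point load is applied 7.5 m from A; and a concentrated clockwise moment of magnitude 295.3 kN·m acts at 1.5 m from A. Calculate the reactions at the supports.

Resultant of the distributed load: 3.98 × 6.6 = 26.268 kN at 5 m from A.
Moments about A: B_y·7.4 − (3.98·6.6)·5 − 50·7.5 − 295.3 = 0 → B_y = 801.64/7.4 = 108.33 ≈ 108.3 kN.
ΣF_y = 0: A_y + 108.33 − 3.98·6.6 − 50 = 0 → A_y = -32.06 kN.
ΣF_x = 0: no horizontal applied forces, so A_x = 0.

A_x = 0, A_y = -32.06 kN, B_y = 108.3 kN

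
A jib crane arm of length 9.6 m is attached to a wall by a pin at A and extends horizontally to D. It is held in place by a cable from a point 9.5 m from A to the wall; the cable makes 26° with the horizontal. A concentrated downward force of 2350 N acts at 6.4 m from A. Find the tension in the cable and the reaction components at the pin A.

T = 3611 N, A_x = 3246 N, A_y = 766.8 N

ΣM about A: T·sin26°·9.5 − 2350·6.4 = 0 → T = 15040/(9.5·0.438371) = 3611.46 ≈ 3611 N.
ΣF_x = 0: A_x − T·cos26° = 0 → A_x = 3611.46 × 0.898794 = 3246 N.
ΣF_y = 0: A_y + T·sin26° − 2350 = 0 → A_y = 2350 − 3611.46 × 0.438371 = 766.8 N.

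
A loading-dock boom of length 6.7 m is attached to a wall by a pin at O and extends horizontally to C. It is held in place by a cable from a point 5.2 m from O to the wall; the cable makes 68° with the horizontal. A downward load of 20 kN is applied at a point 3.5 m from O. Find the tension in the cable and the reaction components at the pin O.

ΣM about O: T·sin68°·5.2 − 20·3.5 = 0 → T = 70/(5.2·0.927184) = 14.5187 ≈ 14.52 kN.
ΣF_x = 0: O_x − T·cos68° = 0 → O_x = 14.5187 × 0.374607 = 5.439 kN.
ΣF_y = 0: O_y + T·sin68° − 20 = 0 → O_y = 20 − 14.5187 × 0.927184 = 6.538 kN.

T = 14.52 kN, O_x = 5.439 kN, O_y = 6.538 kN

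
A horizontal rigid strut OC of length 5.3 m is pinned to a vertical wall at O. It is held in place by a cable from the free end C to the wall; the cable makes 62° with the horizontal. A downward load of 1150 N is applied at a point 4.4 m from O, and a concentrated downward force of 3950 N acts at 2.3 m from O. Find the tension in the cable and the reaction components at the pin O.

ΣM about O: T·sin62°·5.3 − 1150·4.4 − 3950·2.3 = 0 → T = 14145/(5.3·0.882948) = 3022.68 ≈ 3023 N.
ΣF_x = 0: O_x − T·cos62° = 0 → O_x = 3022.68 × 0.469472 = 1419 N.
ΣF_y = 0: O_y + T·sin62° − 1150 − 3950 = 0 → O_y = 5100 − 3022.68 × 0.882948 = 2431 N.

T = 3023 N, O_x = 1419 N, O_y = 2431 N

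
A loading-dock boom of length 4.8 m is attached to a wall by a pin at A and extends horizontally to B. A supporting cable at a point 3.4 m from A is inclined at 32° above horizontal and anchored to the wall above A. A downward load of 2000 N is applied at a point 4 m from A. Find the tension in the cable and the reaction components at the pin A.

ΣM about A: T·sin32°·3.4 − 2000·4 = 0 → T = 8000/(3.4·0.529919) = 4440.19 ≈ 4440 N.
ΣF_x = 0: A_x − T·cos32° = 0 → A_x = 4440.19 × 0.848048 = 3765 N.
ΣF_y = 0: A_y + T·sin32° − 2000 = 0 → A_y = 2000 − 4440.19 × 0.529919 = -352.9 N.

T = 4440 N, A_x = 3765 N, A_y = -352.9 N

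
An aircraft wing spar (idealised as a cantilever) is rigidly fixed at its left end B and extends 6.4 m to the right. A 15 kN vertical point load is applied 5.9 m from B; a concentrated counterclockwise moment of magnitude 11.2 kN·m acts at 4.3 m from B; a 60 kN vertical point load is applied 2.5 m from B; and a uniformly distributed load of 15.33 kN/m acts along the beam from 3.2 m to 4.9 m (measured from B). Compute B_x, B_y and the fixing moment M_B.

Resultant of the distributed load: 15.33 × 1.7 = 26.061 kN at 4.05 m from B.
ΣF_x = 0: B_x = 0.
ΣF_y = 0: B_y − 15 − 60 − 15.33·1.7 = 0 → B_y = 101.1 kN.
ΣM about B: M_B − 15·5.9 + 11.2 − 60·2.5 − (15.33·1.7)·4.05 = 0 → M_B = 332.8 kN·m.

B_x = 0, B_y = 101.1 kN, M_B = 332.8 kN·m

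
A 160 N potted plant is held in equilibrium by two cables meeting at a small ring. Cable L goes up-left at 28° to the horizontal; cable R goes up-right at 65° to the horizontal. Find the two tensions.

T_L = 67.71 N, T_R = 141.5 N

ΣF_x = 0: −T_L·cos28° + T_R·cos65° = 0 → T_R = 2.08923·T_L.
ΣF_y = 0: T_L·sin28° + T_R·sin65° = 160.
Substitute: T_L·(0.469472 + 2.08923·0.906308) = 160 → T_L = 67.7117 ≈ 67.71 N.
Then T_R = 2.08923 × 67.7117 = 141.5 N.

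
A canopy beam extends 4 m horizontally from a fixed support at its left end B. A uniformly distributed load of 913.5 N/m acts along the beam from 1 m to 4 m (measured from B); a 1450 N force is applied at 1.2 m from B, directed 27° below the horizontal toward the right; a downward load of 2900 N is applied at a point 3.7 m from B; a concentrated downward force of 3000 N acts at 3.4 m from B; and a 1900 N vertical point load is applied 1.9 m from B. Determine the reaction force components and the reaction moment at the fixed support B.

Resultant of the distributed load: 913.5 × 3 = 2740.5 N at 2.5 m from B.
ΣF_x = 0: B_x + 1450·cos27° = 0 → B_x = -1292 N.
ΣF_y = 0: B_y − 913.5·3 − 1450·sin27° − 2900 − 3000 − 1900 = 0 → B_y = 11200 N.
ΣM about B: M_B − (913.5·3)·2.5 − 1450·sin27°·1.2 − 2900·3.7 − 3000·3.4 − 1900·1.9 = 0 → M_B = 32180 N·m.

B_x = -1292 N, B_y = 11200 N, M_B = 32180 N·m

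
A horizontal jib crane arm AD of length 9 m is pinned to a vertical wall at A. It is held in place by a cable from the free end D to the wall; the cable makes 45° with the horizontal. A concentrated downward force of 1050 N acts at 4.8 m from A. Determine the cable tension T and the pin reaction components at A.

T = 792.0 N, A_x = 560.0 N, A_y = 490.0 N

ΣM about A: T·sin45°·9 − 1050·4.8 = 0 → T = 5040/(9·0.707107) = 791.959 ≈ 792.0 N.
ΣF_x = 0: A_x − T·cos45° = 0 → A_x = 791.959 × 0.707107 = 560.0 N.
ΣF_y = 0: A_y + T·sin45° − 1050 = 0 → A_y = 1050 − 791.959 × 0.707107 = 490.0 N.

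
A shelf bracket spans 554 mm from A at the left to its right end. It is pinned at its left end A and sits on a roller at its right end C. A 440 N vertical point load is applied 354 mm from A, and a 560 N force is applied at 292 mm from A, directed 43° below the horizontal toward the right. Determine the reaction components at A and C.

A_x = -409.6 N, A_y = 339.5 N, C_y = 482.5 N

Taking moments about A: C_y·554 − 440·354 − 560·sin43°·292 = 0 → C_y = 267280/554 = 482.455 ≈ 482.5 N.
ΣF_y = 0: A_y + 482.455 − 440 − 560·sin43° = 0 → A_y = 339.5 N.
ΣF_x = 0: A_x + 560·cos43° = 0 → A_x = -409.6 N.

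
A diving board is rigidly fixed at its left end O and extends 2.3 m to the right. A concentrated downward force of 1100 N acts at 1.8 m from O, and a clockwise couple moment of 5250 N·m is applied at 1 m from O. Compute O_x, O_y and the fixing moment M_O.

ΣF_x = 0: O_x = 0.
ΣF_y = 0: O_y − 1100 = 0 → O_y = 1100 N.
ΣM about O: M_O − 1100·1.8 − 5250 = 0 → M_O = 7230 N·m.

O_x = 0, O_y = 1100 N, M_O = 7230 N·m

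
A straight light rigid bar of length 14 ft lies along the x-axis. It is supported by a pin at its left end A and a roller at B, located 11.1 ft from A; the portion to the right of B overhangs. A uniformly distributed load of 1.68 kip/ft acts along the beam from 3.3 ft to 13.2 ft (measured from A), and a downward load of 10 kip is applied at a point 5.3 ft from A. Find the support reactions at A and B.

A_x = 0, A_y = 9.496 kip, B_y = 17.14 kip

Resultant of the distributed load: 1.68 × 9.9 = 16.632 kip at 8.25 ft from A.
Taking moments about A: B_y·11.1 − (1.68·9.9)·8.25 − 10·5.3 = 0 → B_y = 190.214/11.1 = 17.1364 ≈ 17.14 kip.
ΣF_y = 0: A_y + 17.1364 − 1.68·9.9 − 10 = 0 → A_y = 9.496 kip.
ΣF_x = 0: no horizontal applied forces, so A_x = 0.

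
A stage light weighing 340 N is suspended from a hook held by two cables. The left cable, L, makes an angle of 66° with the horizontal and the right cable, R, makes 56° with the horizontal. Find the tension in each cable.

T_L = 224.2 N, T_R = 163.1 N

ΣF_x = 0: −T_L·cos66° + T_R·cos56° = 0 → T_R = 0.727364·T_L.
ΣF_y = 0: T_L·sin66° + T_R·sin56° = 340.
Substitute: T_L·(0.913545 + 0.727364·0.829038) = 340 → T_L = 224.192 ≈ 224.2 N.
Then T_R = 0.727364 × 224.192 = 163.1 N.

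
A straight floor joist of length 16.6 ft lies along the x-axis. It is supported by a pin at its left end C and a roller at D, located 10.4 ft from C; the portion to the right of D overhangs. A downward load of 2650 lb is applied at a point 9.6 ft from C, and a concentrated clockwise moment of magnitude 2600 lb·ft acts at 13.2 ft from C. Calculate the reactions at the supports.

C_x = 0, C_y = -46.15 lb, D_y = 2696 lb

Moments about C: D_y·10.4 − 2650·9.6 − 2600 = 0 → D_y = 28040/10.4 = 2696.15 ≈ 2696 lb.
ΣF_y = 0: C_y + 2696.15 − 2650 = 0 → C_y = -46.15 lb.
ΣF_x = 0: no horizontal applied forces, so C_x = 0.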